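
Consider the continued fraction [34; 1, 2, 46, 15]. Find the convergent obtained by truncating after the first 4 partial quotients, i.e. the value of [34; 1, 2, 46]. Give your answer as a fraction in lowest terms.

4819/139

Starting at the tail and folding back:
Start with 46.
2 + 1/(46/1) = 2 + 1/46 = 93/46
1 + 1/(93/46) = 1 + 46/93 = 139/93
34 + 1/(139/93) = 34 + 93/139 = 4819/139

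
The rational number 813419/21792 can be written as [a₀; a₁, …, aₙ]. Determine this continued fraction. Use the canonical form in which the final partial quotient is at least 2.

[37; 3, 15, 1, 11, 12, 3]

⌊813419/21792⌋ = 37, remainder 7115
⌊21792/7115⌋ = 3, remainder 447
⌊7115/447⌋ = 15, remainder 410
⌊447/410⌋ = 1, remainder 37
⌊410/37⌋ = 11, remainder 3
⌊37/3⌋ = 12, remainder 1
⌊3/1⌋ = 3, remainder 0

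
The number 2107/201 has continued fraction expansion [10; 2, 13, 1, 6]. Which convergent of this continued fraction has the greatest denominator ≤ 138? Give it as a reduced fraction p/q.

304/29

a_0 = 10: 10/1  (≤ bound)
a_1 = 2: 21/2  (≤ bound)
a_2 = 13: 283/27  (≤ bound)
a_3 = 1: 304/29  (≤ bound)
a_4 = 6: 2107/201  (> 138, stop)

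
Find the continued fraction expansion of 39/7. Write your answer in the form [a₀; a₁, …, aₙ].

Apply division with remainder until the remainder is 0:
39 ÷ 7 → quotient 5, remainder 4
7 ÷ 4 → quotient 1, remainder 3
4 ÷ 3 → quotient 1, remainder 1
3 ÷ 1 → quotient 3, remainder 0

[5; 1, 1, 3]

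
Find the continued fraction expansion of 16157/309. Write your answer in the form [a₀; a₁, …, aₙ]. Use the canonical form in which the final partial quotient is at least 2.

⌊16157/309⌋ = 52, remainder 89
⌊309/89⌋ = 3, remainder 42
⌊89/42⌋ = 2, remainder 5
⌊42/5⌋ = 8, remainder 2
⌊5/2⌋ = 2, remainder 1
⌊2/1⌋ = 2, remainder 0

[52; 3, 2, 8, 2, 2]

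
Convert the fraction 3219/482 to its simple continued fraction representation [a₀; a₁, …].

3219 = 6·482 + 327, so a_0 = 6
482 = 1·327 + 155, so a_1 = 1
327 = 2·155 + 17, so a_2 = 2
155 = 9·17 + 2, so a_3 = 9
17 = 8·2 + 1, so a_4 = 8
2 = 2·1 + 0, so a_5 = 2

[6; 1, 2, 9, 8, 2]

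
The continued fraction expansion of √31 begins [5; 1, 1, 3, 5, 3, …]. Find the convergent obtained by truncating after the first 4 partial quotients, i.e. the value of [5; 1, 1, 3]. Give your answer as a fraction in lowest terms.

Build up convergents one term at a time:
a_0 = 5: 5/1
a_1 = 1: 6/1
a_2 = 1: 11/2
a_3 = 3: 39/7

39/7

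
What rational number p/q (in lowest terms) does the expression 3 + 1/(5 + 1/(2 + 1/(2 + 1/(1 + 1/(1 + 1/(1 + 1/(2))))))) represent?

863/271

Start with 2.
1 + 1/(2/1) = 1 + 1/2 = 3/2
1 + 1/(3/2) = 1 + 2/3 = 5/3
1 + 1/(5/3) = 1 + 3/5 = 8/5
2 + 1/(8/5) = 2 + 5/8 = 21/8
2 + 1/(21/8) = 2 + 8/21 = 50/21
5 + 1/(50/21) = 5 + 21/50 = 271/50
3 + 1/(271/50) = 3 + 50/271 = 863/271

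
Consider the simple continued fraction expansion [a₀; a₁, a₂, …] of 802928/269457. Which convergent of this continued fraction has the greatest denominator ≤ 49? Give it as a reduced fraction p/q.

146/49

List convergents until the denominator exceeds the bound:
a_0 = 2: 2/1  (≤ bound)
a_1 = 1: 3/1  (≤ bound)
a_2 = 48: 146/49  (≤ bound)
a_3 = 1: 149/50  (> 49, stop)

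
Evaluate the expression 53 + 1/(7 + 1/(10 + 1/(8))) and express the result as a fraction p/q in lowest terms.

30556/575

a_0 = 53: 53/1
a_1 = 7: 372/7
a_2 = 10: 3773/71
a_3 = 8: 30556/575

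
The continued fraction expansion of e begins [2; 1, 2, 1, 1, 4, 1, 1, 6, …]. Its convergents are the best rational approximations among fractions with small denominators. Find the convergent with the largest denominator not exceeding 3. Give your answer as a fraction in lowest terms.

a_0 = 2: 2/1  (≤ bound)
a_1 = 1: 3/1  (≤ bound)
a_2 = 2: 8/3  (≤ bound)
a_3 = 1: 11/4  (> 3, stop)

8/3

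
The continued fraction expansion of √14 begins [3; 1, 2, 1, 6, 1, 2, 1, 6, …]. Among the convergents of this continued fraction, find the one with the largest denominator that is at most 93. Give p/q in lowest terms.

333/89

a_0 = 3: 3/1  (≤ bound)
a_1 = 1: 4/1  (≤ bound)
a_2 = 2: 11/3  (≤ bound)
a_3 = 1: 15/4  (≤ bound)
a_4 = 6: 101/27  (≤ bound)
a_5 = 1: 116/31  (≤ bound)
a_6 = 2: 333/89  (≤ bound)
a_7 = 1: 449/120  (> 93, stop)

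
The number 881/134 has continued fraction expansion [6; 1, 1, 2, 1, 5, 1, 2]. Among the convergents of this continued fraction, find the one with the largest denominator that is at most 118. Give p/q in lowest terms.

List convergents until the denominator exceeds the bound:
a_0 = 6: 6/1  (≤ bound)
a_1 = 1: 7/1  (≤ bound)
a_2 = 1: 13/2  (≤ bound)
a_3 = 2: 33/5  (≤ bound)
a_4 = 1: 46/7  (≤ bound)
a_5 = 5: 263/40  (≤ bound)
a_6 = 1: 309/47  (≤ bound)
a_7 = 2: 881/134  (> 118, stop)

309/47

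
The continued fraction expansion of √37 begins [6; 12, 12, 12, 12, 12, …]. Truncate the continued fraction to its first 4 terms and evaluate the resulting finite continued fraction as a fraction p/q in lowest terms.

10657/1752

a_0 = 6: 6/1
a_1 = 12: 73/12
a_2 = 12: 882/145
a_3 = 12: 10657/1752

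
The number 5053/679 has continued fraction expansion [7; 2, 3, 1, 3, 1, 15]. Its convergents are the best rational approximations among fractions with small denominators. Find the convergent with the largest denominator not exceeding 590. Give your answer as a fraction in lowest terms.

320/43

a_0 = 7: 7/1  (≤ bound)
a_1 = 2: 15/2  (≤ bound)
a_2 = 3: 52/7  (≤ bound)
a_3 = 1: 67/9  (≤ bound)
a_4 = 3: 253/34  (≤ bound)
a_5 = 1: 320/43  (≤ bound)
a_6 = 15: 5053/679  (> 590, stop)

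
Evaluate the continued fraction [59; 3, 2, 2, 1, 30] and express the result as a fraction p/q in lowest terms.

43698/737

Collapse the nested fraction from the inside out:
Start with 30.
1 + 1/(30/1) = 1 + 1/30 = 31/30
2 + 1/(31/30) = 2 + 30/31 = 92/31
2 + 1/(92/31) = 2 + 31/92 = 215/92
3 + 1/(215/92) = 3 + 92/215 = 737/215
59 + 1/(737/215) = 59 + 215/737 = 43698/737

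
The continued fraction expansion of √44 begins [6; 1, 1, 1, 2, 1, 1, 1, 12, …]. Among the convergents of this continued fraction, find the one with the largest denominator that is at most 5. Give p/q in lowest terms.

List convergents until the denominator exceeds the bound:
a_0 = 6: 6/1  (≤ bound)
a_1 = 1: 7/1  (≤ bound)
a_2 = 1: 13/2  (≤ bound)
a_3 = 1: 20/3  (≤ bound)
a_4 = 2: 53/8  (> 5, stop)

20/3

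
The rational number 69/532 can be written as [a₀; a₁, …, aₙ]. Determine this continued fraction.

[0; 7, 1, 2, 2, 4, 2]

⌊69/532⌋ = 0, remainder 69
⌊532/69⌋ = 7, remainder 49
⌊69/49⌋ = 1, remainder 20
⌊49/20⌋ = 2, remainder 9
⌊20/9⌋ = 2, remainder 2
⌊9/2⌋ = 4, remainder 1
⌊2/1⌋ = 2, remainder 0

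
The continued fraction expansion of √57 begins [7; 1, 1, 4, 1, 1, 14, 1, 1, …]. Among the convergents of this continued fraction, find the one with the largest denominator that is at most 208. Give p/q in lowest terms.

a_0 = 7: 7/1  (≤ bound)
a_1 = 1: 8/1  (≤ bound)
a_2 = 1: 15/2  (≤ bound)
a_3 = 4: 68/9  (≤ bound)
a_4 = 1: 83/11  (≤ bound)
a_5 = 1: 151/20  (≤ bound)
a_6 = 14: 2197/291  (> 208, stop)

151/20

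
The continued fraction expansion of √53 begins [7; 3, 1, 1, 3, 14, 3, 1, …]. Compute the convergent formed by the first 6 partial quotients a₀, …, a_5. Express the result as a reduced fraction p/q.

2599/357

Compute successive convergents:
a_0 = 7: 7/1
a_1 = 3: 22/3
a_2 = 1: 29/4
a_3 = 1: 51/7
a_4 = 3: 182/25
a_5 = 14: 2599/357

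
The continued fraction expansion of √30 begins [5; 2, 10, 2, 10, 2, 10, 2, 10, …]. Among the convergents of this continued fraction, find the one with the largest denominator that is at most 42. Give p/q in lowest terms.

115/21

List convergents until the denominator exceeds the bound:
a_0 = 5: 5/1  (≤ bound)
a_1 = 2: 11/2  (≤ bound)
a_2 = 10: 115/21  (≤ bound)
a_3 = 2: 241/44  (> 42, stop)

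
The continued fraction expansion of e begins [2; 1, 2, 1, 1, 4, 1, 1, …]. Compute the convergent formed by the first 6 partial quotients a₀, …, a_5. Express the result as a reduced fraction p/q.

Collapse the nested fraction from the inside out:
Start with 4.
1 + 1/(4/1) = 1 + 1/4 = 5/4
1 + 1/(5/4) = 1 + 4/5 = 9/5
2 + 1/(9/5) = 2 + 5/9 = 23/9
1 + 1/(23/9) = 1 + 9/23 = 32/23
2 + 1/(32/23) = 2 + 23/32 = 87/32

87/32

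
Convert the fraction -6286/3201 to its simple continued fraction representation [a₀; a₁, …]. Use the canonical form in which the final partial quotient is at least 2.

Apply division with remainder until the remainder is 0:
-6286 ÷ 3201 → quotient -2, remainder 116
3201 ÷ 116 → quotient 27, remainder 69
116 ÷ 69 → quotient 1, remainder 47
69 ÷ 47 → quotient 1, remainder 22
47 ÷ 22 → quotient 2, remainder 3
22 ÷ 3 → quotient 7, remainder 1
3 ÷ 1 → quotient 3, remainder 0

[-2; 27, 1, 1, 2, 7, 3]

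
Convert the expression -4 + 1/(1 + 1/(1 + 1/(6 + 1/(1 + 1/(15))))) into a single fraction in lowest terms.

a_0 = -4: -4/1
a_1 = 1: -3/1
a_2 = 1: -7/2
a_3 = 6: -45/13
a_4 = 1: -52/15
a_5 = 15: -825/238

-825/238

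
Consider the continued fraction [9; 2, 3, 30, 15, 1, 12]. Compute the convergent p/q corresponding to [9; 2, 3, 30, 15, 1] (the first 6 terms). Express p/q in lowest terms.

Start with 1.
15 + 1/(1/1) = 15 + 1/1 = 16/1
30 + 1/(16/1) = 30 + 1/16 = 481/16
3 + 1/(481/16) = 3 + 16/481 = 1459/481
2 + 1/(1459/481) = 2 + 481/1459 = 3399/1459
9 + 1/(3399/1459) = 9 + 1459/3399 = 32050/3399

32050/3399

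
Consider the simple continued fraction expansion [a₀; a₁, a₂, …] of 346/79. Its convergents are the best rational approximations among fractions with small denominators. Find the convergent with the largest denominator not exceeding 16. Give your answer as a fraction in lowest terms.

a_0 = 4: 4/1  (≤ bound)
a_1 = 2: 9/2  (≤ bound)
a_2 = 1: 13/3  (≤ bound)
a_3 = 1: 22/5  (≤ bound)
a_4 = 1: 35/8  (≤ bound)
a_5 = 2: 92/21  (> 16, stop)

35/8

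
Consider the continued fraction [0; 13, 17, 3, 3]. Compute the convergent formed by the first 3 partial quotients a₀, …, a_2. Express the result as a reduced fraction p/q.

Use the convergent recurrence hₖ = aₖ·hₖ₋₁ + hₖ₋₂ (and likewise for the denominators kₖ):
a_0 = 0: 0/1
a_1 = 13: 1/13
a_2 = 17: 17/222

17/222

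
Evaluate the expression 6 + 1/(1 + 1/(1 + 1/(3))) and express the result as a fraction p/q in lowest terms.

Use the convergent recurrence hₖ = aₖ·hₖ₋₁ + hₖ₋₂ (and likewise for the denominators kₖ):
a_0 = 6: 6/1
a_1 = 1: 7/1
a_2 = 1: 13/2
a_3 = 3: 46/7

46/7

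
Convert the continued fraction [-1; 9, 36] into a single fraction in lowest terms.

-289/325

a_0 = -1: -1/1
a_1 = 9: -8/9
a_2 = 36: -289/325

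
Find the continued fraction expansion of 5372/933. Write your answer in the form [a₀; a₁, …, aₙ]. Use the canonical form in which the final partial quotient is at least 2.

[5; 1, 3, 7, 1, 3, 1, 5]

Repeatedly divide and take the remainder:
5372 = 5·933 + 707, so a_0 = 5
933 = 1·707 + 226, so a_1 = 1
707 = 3·226 + 29, so a_2 = 3
226 = 7·29 + 23, so a_3 = 7
29 = 1·23 + 6, so a_4 = 1
23 = 3·6 + 5, so a_5 = 3
6 = 1·5 + 1, so a_6 = 1
5 = 5·1 + 0, so a_7 = 5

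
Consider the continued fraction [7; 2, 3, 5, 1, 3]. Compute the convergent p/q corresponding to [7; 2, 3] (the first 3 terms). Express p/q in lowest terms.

Work from the innermost term outward:
Start with 3.
2 + 1/(3/1) = 2 + 1/3 = 7/3
7 + 1/(7/3) = 7 + 3/7 = 52/7

52/7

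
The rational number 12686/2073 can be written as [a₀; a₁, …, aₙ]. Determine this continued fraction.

[6; 8, 2, 1, 3, 1, 2, 6]

Repeatedly divide and take the remainder:
12686 = 6·2073 + 248, so a_0 = 6
2073 = 8·248 + 89, so a_1 = 8
248 = 2·89 + 70, so a_2 = 2
89 = 1·70 + 19, so a_3 = 1
70 = 3·19 + 13, so a_4 = 3
19 = 1·13 + 6, so a_5 = 1
13 = 2·6 + 1, so a_6 = 2
6 = 6·1 + 0, so a_7 = 6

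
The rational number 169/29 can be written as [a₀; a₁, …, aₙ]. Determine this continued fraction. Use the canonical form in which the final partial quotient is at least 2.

169 = 5·29 + 24, so a_0 = 5
29 = 1·24 + 5, so a_1 = 1
24 = 4·5 + 4, so a_2 = 4
5 = 1·4 + 1, so a_3 = 1
4 = 4·1 + 0, so a_4 = 4

[5; 1, 4, 1, 4]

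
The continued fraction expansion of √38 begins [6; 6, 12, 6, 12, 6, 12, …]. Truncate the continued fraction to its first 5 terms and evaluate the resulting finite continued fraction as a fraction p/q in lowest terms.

33294/5401

Work from the innermost term outward:
Start with 12.
6 + 1/(12/1) = 6 + 1/12 = 73/12
12 + 1/(73/12) = 12 + 12/73 = 888/73
6 + 1/(888/73) = 6 + 73/888 = 5401/888
6 + 1/(5401/888) = 6 + 888/5401 = 33294/5401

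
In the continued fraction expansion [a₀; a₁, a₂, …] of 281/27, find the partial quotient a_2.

2

281 ÷ 27 → quotient 10, remainder 11
27 ÷ 11 → quotient 2, remainder 5
11 ÷ 5 → quotient 2, remainder 1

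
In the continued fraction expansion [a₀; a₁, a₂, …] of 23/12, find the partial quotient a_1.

1

Run the Euclidean algorithm, recording each quotient:
23 ÷ 12 → quotient 1, remainder 11
12 ÷ 11 → quotient 1, remainder 1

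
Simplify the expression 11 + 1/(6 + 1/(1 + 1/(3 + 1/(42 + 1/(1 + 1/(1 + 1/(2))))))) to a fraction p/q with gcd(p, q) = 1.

Compute successive convergents:
a_0 = 11: 11/1
a_1 = 6: 67/6
a_2 = 1: 78/7
a_3 = 3: 301/27
a_4 = 42: 12720/1141
a_5 = 1: 13021/1168
a_6 = 1: 25741/2309
a_7 = 2: 64503/5786

64503/5786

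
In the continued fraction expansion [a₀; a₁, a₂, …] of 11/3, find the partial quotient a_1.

Repeatedly divide and take the remainder:
⌊11/3⌋ = 3, remainder 2
⌊3/2⌋ = 1, remainder 1

1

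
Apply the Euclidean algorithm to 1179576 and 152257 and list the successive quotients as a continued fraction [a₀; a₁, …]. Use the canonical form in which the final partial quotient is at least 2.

Repeatedly divide and take the remainder:
1179576 ÷ 152257 → quotient 7, remainder 113777
152257 ÷ 113777 → quotient 1, remainder 38480
113777 ÷ 38480 → quotient 2, remainder 36817
38480 ÷ 36817 → quotient 1, remainder 1663
36817 ÷ 1663 → quotient 22, remainder 231
1663 ÷ 231 → quotient 7, remainder 46
231 ÷ 46 → quotient 5, remainder 1
46 ÷ 1 → quotient 46, remainder 0

[7; 1, 2, 1, 22, 7, 5, 46]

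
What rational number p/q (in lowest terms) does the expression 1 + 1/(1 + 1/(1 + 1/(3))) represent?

11/7

Start with 3.
1 + 1/(3/1) = 1 + 1/3 = 4/3
1 + 1/(4/3) = 1 + 3/4 = 7/4
1 + 1/(7/4) = 1 + 4/7 = 11/7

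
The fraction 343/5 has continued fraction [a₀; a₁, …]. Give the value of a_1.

Run the Euclidean algorithm, recording each quotient:
343 ÷ 5 → quotient 68, remainder 3
5 ÷ 3 → quotient 1, remainder 2

1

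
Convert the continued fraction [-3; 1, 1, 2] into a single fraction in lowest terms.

Build up convergents one term at a time:
a_0 = -3: -3/1
a_1 = 1: -2/1
a_2 = 1: -5/2
a_3 = 2: -12/5

-12/5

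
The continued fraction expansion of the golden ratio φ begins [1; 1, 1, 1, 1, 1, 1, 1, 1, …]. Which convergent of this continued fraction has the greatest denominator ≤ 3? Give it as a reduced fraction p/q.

List convergents until the denominator exceeds the bound:
a_0 = 1: 1/1  (≤ bound)
a_1 = 1: 2/1  (≤ bound)
a_2 = 1: 3/2  (≤ bound)
a_3 = 1: 5/3  (≤ bound)
a_4 = 1: 8/5  (> 3, stop)

5/3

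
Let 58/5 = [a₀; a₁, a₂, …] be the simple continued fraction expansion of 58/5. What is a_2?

58 ÷ 5 → quotient 11, remainder 3
5 ÷ 3 → quotient 1, remainder 2
3 ÷ 2 → quotient 1, remainder 1

1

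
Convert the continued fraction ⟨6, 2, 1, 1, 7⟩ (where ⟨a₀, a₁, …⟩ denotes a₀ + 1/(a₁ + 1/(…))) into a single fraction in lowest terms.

243/38

Collapse the nested fraction from the inside out:
Start with 7.
1 + 1/(7/1) = 1 + 1/7 = 8/7
1 + 1/(8/7) = 1 + 7/8 = 15/8
2 + 1/(15/8) = 2 + 8/15 = 38/15
6 + 1/(38/15) = 6 + 15/38 = 243/38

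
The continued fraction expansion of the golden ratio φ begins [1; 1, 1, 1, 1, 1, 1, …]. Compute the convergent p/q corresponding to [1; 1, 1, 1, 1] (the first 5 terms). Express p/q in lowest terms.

a_0 = 1: 1/1
a_1 = 1: 2/1
a_2 = 1: 3/2
a_3 = 1: 5/3
a_4 = 1: 8/5

8/5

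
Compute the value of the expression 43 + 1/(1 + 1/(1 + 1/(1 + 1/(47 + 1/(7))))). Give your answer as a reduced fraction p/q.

43839/1004

Starting at the tail and folding back:
Start with 7.
47 + 1/(7/1) = 47 + 1/7 = 330/7
1 + 1/(330/7) = 1 + 7/330 = 337/330
1 + 1/(337/330) = 1 + 330/337 = 667/337
1 + 1/(667/337) = 1 + 337/667 = 1004/667
43 + 1/(1004/667) = 43 + 667/1004 = 43839/1004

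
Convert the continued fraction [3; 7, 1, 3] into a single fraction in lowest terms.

97/31

a_0 = 3: 3/1
a_1 = 7: 22/7
a_2 = 1: 25/8
a_3 = 3: 97/31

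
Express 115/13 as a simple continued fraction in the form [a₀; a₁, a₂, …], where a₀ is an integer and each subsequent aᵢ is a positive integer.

Run the Euclidean algorithm, recording each quotient:
115 = 8·13 + 11, so a_0 = 8
13 = 1·11 + 2, so a_1 = 1
11 = 5·2 + 1, so a_2 = 5
2 = 2·1 + 0, so a_3 = 2

[8; 1, 5, 2]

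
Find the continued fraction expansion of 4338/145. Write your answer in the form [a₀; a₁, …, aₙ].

[29; 1, 11, 12]

⌊4338/145⌋ = 29, remainder 133
⌊145/133⌋ = 1, remainder 12
⌊133/12⌋ = 11, remainder 1
⌊12/1⌋ = 12, remainder 0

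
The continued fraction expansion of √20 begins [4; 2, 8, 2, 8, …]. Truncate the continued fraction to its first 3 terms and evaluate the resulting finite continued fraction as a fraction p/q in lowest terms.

76/17

a_0 = 4: 4/1
a_1 = 2: 9/2
a_2 = 8: 76/17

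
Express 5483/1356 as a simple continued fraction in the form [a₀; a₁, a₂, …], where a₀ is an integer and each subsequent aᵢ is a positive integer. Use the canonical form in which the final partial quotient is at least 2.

[4; 22, 1, 58]

Run the Euclidean algorithm, recording each quotient:
5483 ÷ 1356 → quotient 4, remainder 59
1356 ÷ 59 → quotient 22, remainder 58
59 ÷ 58 → quotient 1, remainder 1
58 ÷ 1 → quotient 58, remainder 0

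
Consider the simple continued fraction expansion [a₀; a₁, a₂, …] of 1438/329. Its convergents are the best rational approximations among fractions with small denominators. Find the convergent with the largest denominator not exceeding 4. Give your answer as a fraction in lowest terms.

a_0 = 4: 4/1  (≤ bound)
a_1 = 2: 9/2  (≤ bound)
a_2 = 1: 13/3  (≤ bound)
a_3 = 2: 35/8  (> 4, stop)

13/3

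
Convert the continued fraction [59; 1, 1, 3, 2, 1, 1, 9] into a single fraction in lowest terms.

Start with 9.
1 + 1/(9/1) = 1 + 1/9 = 10/9
1 + 1/(10/9) = 1 + 9/10 = 19/10
2 + 1/(19/10) = 2 + 10/19 = 48/19
3 + 1/(48/19) = 3 + 19/48 = 163/48
1 + 1/(163/48) = 1 + 48/163 = 211/163
1 + 1/(211/163) = 1 + 163/211 = 374/211
59 + 1/(374/211) = 59 + 211/374 = 22277/374

22277/374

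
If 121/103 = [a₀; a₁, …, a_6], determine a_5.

⌊121/103⌋ = 1, remainder 18
⌊103/18⌋ = 5, remainder 13
⌊18/13⌋ = 1, remainder 5
⌊13/5⌋ = 2, remainder 3
⌊5/3⌋ = 1, remainder 2
⌊3/2⌋ = 1, remainder 1

1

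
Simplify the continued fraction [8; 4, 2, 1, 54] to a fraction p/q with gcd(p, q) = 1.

5852/711

Compute successive convergents:
a_0 = 8: 8/1
a_1 = 4: 33/4
a_2 = 2: 74/9
a_3 = 1: 107/13
a_4 = 54: 5852/711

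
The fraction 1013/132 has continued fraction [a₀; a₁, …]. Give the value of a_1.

1013 = 7·132 + 89, so a_0 = 7
132 = 1·89 + 43, so a_1 = 1

1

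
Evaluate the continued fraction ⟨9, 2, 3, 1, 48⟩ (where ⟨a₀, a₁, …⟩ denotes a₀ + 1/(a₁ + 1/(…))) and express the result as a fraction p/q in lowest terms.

4146/439

a_0 = 9: 9/1
a_1 = 2: 19/2
a_2 = 3: 66/7
a_3 = 1: 85/9
a_4 = 48: 4146/439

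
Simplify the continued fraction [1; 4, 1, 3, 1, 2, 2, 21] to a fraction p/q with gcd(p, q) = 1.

a_0 = 1: 1/1
a_1 = 4: 5/4
a_2 = 1: 6/5
a_3 = 3: 23/19
a_4 = 1: 29/24
a_5 = 2: 81/67
a_6 = 2: 191/158
a_7 = 21: 4092/3385

4092/3385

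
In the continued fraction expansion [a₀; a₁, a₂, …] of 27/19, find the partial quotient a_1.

Apply division with remainder until the remainder is 0:
27 ÷ 19 → quotient 1, remainder 8
19 ÷ 8 → quotient 2, remainder 3

2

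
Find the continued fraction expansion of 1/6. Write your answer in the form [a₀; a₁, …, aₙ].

[0; 6]

⌊1/6⌋ = 0, remainder 1
⌊6/1⌋ = 6, remainder 0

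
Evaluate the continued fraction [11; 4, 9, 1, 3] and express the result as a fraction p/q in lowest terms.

Build up convergents one term at a time:
a_0 = 11: 11/1
a_1 = 4: 45/4
a_2 = 9: 416/37
a_3 = 1: 461/41
a_4 = 3: 1799/160

1799/160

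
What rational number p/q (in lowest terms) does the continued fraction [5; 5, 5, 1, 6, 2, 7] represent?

17642/3397

a_0 = 5: 5/1
a_1 = 5: 26/5
a_2 = 5: 135/26
a_3 = 1: 161/31
a_4 = 6: 1101/212
a_5 = 2: 2363/455
a_6 = 7: 17642/3397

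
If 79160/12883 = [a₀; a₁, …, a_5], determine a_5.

50

79160 ÷ 12883 → quotient 6, remainder 1862
12883 ÷ 1862 → quotient 6, remainder 1711
1862 ÷ 1711 → quotient 1, remainder 151
1711 ÷ 151 → quotient 11, remainder 50
151 ÷ 50 → quotient 3, remainder 1
50 ÷ 1 → quotient 50, remainder 0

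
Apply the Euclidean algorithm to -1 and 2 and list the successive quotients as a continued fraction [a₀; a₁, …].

⌊-1/2⌋ = -1, remainder 1
⌊2/1⌋ = 2, remainder 0

[-1; 2]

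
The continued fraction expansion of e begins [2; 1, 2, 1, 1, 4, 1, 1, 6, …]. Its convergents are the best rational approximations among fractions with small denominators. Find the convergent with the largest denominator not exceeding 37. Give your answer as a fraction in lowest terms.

87/32

a_0 = 2: 2/1  (≤ bound)
a_1 = 1: 3/1  (≤ bound)
a_2 = 2: 8/3  (≤ bound)
a_3 = 1: 11/4  (≤ bound)
a_4 = 1: 19/7  (≤ bound)
a_5 = 4: 87/32  (≤ bound)
a_6 = 1: 106/39  (> 37, stop)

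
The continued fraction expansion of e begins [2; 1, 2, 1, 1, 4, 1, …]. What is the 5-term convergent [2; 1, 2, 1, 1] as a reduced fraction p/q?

19/7

Work from the innermost term outward:
Start with 1.
1 + 1/(1/1) = 1 + 1/1 = 2/1
2 + 1/(2/1) = 2 + 1/2 = 5/2
1 + 1/(5/2) = 1 + 2/5 = 7/5
2 + 1/(7/5) = 2 + 5/7 = 19/7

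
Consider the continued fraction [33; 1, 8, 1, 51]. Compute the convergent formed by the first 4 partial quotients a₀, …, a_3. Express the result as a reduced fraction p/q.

339/10

Collapse the nested fraction from the inside out:
Start with 1.
8 + 1/(1/1) = 8 + 1/1 = 9/1
1 + 1/(9/1) = 1 + 1/9 = 10/9
33 + 1/(10/9) = 33 + 9/10 = 339/10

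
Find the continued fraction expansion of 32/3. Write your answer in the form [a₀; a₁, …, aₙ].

32 = 10·3 + 2, so a_0 = 10
3 = 1·2 + 1, so a_1 = 1
2 = 2·1 + 0, so a_2 = 2

[10; 1, 2]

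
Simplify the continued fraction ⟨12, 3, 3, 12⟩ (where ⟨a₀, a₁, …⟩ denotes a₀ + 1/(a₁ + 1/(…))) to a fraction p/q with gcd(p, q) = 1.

a_0 = 12: 12/1
a_1 = 3: 37/3
a_2 = 3: 123/10
a_3 = 12: 1513/123

1513/123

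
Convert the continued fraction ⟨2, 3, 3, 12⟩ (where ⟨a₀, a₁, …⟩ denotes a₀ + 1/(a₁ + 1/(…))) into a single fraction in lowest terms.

a_0 = 2: 2/1
a_1 = 3: 7/3
a_2 = 3: 23/10
a_3 = 12: 283/123

283/123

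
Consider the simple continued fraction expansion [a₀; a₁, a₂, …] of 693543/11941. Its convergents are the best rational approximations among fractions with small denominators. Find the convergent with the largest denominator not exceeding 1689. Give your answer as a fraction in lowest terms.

List convergents until the denominator exceeds the bound:
a_0 = 58: 58/1  (≤ bound)
a_1 = 12: 697/12  (≤ bound)
a_2 = 2: 1452/25  (≤ bound)
a_3 = 1: 2149/37  (≤ bound)
a_4 = 2: 5750/99  (≤ bound)
a_5 = 16: 94149/1621  (≤ bound)
a_6 = 1: 99899/1720  (> 1689, stop)

94149/1621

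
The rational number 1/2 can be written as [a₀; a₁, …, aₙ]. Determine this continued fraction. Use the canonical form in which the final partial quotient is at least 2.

[0; 2]

1 ÷ 2 → quotient 0, remainder 1
2 ÷ 1 → quotient 2, remainder 0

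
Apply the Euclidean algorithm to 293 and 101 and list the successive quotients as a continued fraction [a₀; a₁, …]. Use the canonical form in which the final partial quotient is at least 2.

[2; 1, 9, 10]

293 ÷ 101 → quotient 2, remainder 91
101 ÷ 91 → quotient 1, remainder 10
91 ÷ 10 → quotient 9, remainder 1
10 ÷ 1 → quotient 10, remainder 0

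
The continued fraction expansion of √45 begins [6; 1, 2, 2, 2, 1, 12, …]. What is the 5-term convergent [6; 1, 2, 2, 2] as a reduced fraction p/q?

114/17

Work from the innermost term outward:
Start with 2.
2 + 1/(2/1) = 2 + 1/2 = 5/2
2 + 1/(5/2) = 2 + 2/5 = 12/5
1 + 1/(12/5) = 1 + 5/12 = 17/12
6 + 1/(17/12) = 6 + 12/17 = 114/17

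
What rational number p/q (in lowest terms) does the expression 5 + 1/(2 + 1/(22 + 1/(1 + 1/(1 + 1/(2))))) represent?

a_0 = 5: 5/1
a_1 = 2: 11/2
a_2 = 22: 247/45
a_3 = 1: 258/47
a_4 = 1: 505/92
a_5 = 2: 1268/231

1268/231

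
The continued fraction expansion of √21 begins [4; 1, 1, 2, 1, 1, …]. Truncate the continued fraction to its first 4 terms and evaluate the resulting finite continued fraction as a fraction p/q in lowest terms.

Start with 2.
1 + 1/(2/1) = 1 + 1/2 = 3/2
1 + 1/(3/2) = 1 + 2/3 = 5/3
4 + 1/(5/3) = 4 + 3/5 = 23/5

23/5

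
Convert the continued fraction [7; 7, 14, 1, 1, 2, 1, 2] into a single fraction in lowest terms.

13983/1958

Collapse the nested fraction from the inside out:
Start with 2.
1 + 1/(2/1) = 1 + 1/2 = 3/2
2 + 1/(3/2) = 2 + 2/3 = 8/3
1 + 1/(8/3) = 1 + 3/8 = 11/8
1 + 1/(11/8) = 1 + 8/11 = 19/11
14 + 1/(19/11) = 14 + 11/19 = 277/19
7 + 1/(277/19) = 7 + 19/277 = 1958/277
7 + 1/(1958/277) = 7 + 277/1958 = 13983/1958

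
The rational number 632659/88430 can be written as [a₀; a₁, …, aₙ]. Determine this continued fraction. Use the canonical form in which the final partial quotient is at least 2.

[7; 6, 2, 11, 3, 18, 1, 9]

⌊632659/88430⌋ = 7, remainder 13649
⌊88430/13649⌋ = 6, remainder 6536
⌊13649/6536⌋ = 2, remainder 577
⌊6536/577⌋ = 11, remainder 189
⌊577/189⌋ = 3, remainder 10
⌊189/10⌋ = 18, remainder 9
⌊10/9⌋ = 1, remainder 1
⌊9/1⌋ = 9, remainder 0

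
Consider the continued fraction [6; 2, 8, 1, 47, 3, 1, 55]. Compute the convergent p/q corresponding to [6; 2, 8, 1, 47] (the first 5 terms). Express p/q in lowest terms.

5891/910

Use the convergent recurrence hₖ = aₖ·hₖ₋₁ + hₖ₋₂ (and likewise for the denominators kₖ):
a_0 = 6: 6/1
a_1 = 2: 13/2
a_2 = 8: 110/17
a_3 = 1: 123/19
a_4 = 47: 5891/910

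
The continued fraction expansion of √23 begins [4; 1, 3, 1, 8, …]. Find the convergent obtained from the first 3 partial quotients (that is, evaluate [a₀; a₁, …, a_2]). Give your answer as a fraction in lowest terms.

a_0 = 4: 4/1
a_1 = 1: 5/1
a_2 = 3: 19/4

19/4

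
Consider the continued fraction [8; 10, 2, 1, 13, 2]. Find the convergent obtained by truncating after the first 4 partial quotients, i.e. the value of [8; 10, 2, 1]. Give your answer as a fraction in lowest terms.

251/31

a_0 = 8: 8/1
a_1 = 10: 81/10
a_2 = 2: 170/21
a_3 = 1: 251/31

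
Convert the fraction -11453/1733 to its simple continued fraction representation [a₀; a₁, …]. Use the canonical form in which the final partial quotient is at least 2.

-11453 = -7·1733 + 678, so a_0 = -7
1733 = 2·678 + 377, so a_1 = 2
678 = 1·377 + 301, so a_2 = 1
377 = 1·301 + 76, so a_3 = 1
301 = 3·76 + 73, so a_4 = 3
76 = 1·73 + 3, so a_5 = 1
73 = 24·3 + 1, so a_6 = 24
3 = 3·1 + 0, so a_7 = 3

[-7; 2, 1, 1, 3, 1, 24, 3]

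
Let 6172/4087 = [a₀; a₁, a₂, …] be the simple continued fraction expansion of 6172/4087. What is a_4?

8

Repeatedly divide and take the remainder:
⌊6172/4087⌋ = 1, remainder 2085
⌊4087/2085⌋ = 1, remainder 2002
⌊2085/2002⌋ = 1, remainder 83
⌊2002/83⌋ = 24, remainder 10
⌊83/10⌋ = 8, remainder 3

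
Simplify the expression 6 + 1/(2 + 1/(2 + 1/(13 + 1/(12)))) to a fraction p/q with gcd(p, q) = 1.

5180/809

a_0 = 6: 6/1
a_1 = 2: 13/2
a_2 = 2: 32/5
a_3 = 13: 429/67
a_4 = 12: 5180/809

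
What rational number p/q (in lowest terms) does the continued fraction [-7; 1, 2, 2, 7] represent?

-327/52

Build up convergents one term at a time:
a_0 = -7: -7/1
a_1 = 1: -6/1
a_2 = 2: -19/3
a_3 = 2: -44/7
a_4 = 7: -327/52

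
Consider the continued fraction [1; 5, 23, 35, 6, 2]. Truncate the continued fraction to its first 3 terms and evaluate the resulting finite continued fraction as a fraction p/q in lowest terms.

Start with 23.
5 + 1/(23/1) = 5 + 1/23 = 116/23
1 + 1/(116/23) = 1 + 23/116 = 139/116

139/116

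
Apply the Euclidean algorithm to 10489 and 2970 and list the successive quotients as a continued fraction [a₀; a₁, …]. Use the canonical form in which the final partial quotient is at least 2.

10489 ÷ 2970 → quotient 3, remainder 1579
2970 ÷ 1579 → quotient 1, remainder 1391
1579 ÷ 1391 → quotient 1, remainder 188
1391 ÷ 188 → quotient 7, remainder 75
188 ÷ 75 → quotient 2, remainder 38
75 ÷ 38 → quotient 1, remainder 37
38 ÷ 37 → quotient 1, remainder 1
37 ÷ 1 → quotient 37, remainder 0

[3; 1, 1, 7, 2, 1, 1, 37]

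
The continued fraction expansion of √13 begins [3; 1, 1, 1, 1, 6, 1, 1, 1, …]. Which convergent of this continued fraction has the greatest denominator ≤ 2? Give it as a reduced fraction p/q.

a_0 = 3: 3/1  (≤ bound)
a_1 = 1: 4/1  (≤ bound)
a_2 = 1: 7/2  (≤ bound)
a_3 = 1: 11/3  (> 2, stop)

7/2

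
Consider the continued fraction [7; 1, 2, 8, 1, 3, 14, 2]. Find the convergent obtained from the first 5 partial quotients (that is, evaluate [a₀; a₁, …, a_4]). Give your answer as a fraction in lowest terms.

215/28

Start with 1.
8 + 1/(1/1) = 8 + 1/1 = 9/1
2 + 1/(9/1) = 2 + 1/9 = 19/9
1 + 1/(19/9) = 1 + 9/19 = 28/19
7 + 1/(28/19) = 7 + 19/28 = 215/28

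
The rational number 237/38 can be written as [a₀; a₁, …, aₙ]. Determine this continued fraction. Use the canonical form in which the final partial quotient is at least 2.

[6; 4, 4, 2]

⌊237/38⌋ = 6, remainder 9
⌊38/9⌋ = 4, remainder 2
⌊9/2⌋ = 4, remainder 1
⌊2/1⌋ = 2, remainder 0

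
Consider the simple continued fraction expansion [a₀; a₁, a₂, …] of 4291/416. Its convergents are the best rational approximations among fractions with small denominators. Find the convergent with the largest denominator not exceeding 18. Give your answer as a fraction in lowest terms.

165/16

List convergents until the denominator exceeds the bound:
a_0 = 10: 10/1  (≤ bound)
a_1 = 3: 31/3  (≤ bound)
a_2 = 5: 165/16  (≤ bound)
a_3 = 1: 196/19  (> 18, stop)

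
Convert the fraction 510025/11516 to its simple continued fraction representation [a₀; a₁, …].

[44; 3, 2, 7, 4, 2, 11, 2]

Repeatedly divide and take the remainder:
510025 ÷ 11516 → quotient 44, remainder 3321
11516 ÷ 3321 → quotient 3, remainder 1553
3321 ÷ 1553 → quotient 2, remainder 215
1553 ÷ 215 → quotient 7, remainder 48
215 ÷ 48 → quotient 4, remainder 23
48 ÷ 23 → quotient 2, remainder 2
23 ÷ 2 → quotient 11, remainder 1
2 ÷ 1 → quotient 2, remainder 0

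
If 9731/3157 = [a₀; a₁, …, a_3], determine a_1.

Run the Euclidean algorithm, recording each quotient:
9731 ÷ 3157 → quotient 3, remainder 260
3157 ÷ 260 → quotient 12, remainder 37

12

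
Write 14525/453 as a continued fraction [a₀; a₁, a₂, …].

[32; 15, 1, 1, 1, 1, 1, 3]

⌊14525/453⌋ = 32, remainder 29
⌊453/29⌋ = 15, remainder 18
⌊29/18⌋ = 1, remainder 11
⌊18/11⌋ = 1, remainder 7
⌊11/7⌋ = 1, remainder 4
⌊7/4⌋ = 1, remainder 3
⌊4/3⌋ = 1, remainder 1
⌊3/1⌋ = 3, remainder 0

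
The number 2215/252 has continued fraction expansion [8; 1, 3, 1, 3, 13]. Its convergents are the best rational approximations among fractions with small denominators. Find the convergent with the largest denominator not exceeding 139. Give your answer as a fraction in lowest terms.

167/19

List convergents until the denominator exceeds the bound:
a_0 = 8: 8/1  (≤ bound)
a_1 = 1: 9/1  (≤ bound)
a_2 = 3: 35/4  (≤ bound)
a_3 = 1: 44/5  (≤ bound)
a_4 = 3: 167/19  (≤ bound)
a_5 = 13: 2215/252  (> 139, stop)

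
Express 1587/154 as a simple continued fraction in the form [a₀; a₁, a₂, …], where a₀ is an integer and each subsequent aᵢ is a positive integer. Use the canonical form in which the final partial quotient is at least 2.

[10; 3, 3, 1, 1, 1, 1, 2]

Repeatedly divide and take the remainder:
⌊1587/154⌋ = 10, remainder 47
⌊154/47⌋ = 3, remainder 13
⌊47/13⌋ = 3, remainder 8
⌊13/8⌋ = 1, remainder 5
⌊8/5⌋ = 1, remainder 3
⌊5/3⌋ = 1, remainder 2
⌊3/2⌋ = 1, remainder 1
⌊2/1⌋ = 2, remainder 0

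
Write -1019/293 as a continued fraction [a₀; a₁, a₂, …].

[-4; 1, 1, 10, 1, 3, 3]

Repeatedly divide and take the remainder:
⌊-1019/293⌋ = -4, remainder 153
⌊293/153⌋ = 1, remainder 140
⌊153/140⌋ = 1, remainder 13
⌊140/13⌋ = 10, remainder 10
⌊13/10⌋ = 1, remainder 3
⌊10/3⌋ = 3, remainder 1
⌊3/1⌋ = 3, remainder 0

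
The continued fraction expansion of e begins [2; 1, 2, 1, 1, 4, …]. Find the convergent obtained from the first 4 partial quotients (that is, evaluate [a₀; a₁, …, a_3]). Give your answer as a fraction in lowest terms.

a_0 = 2: 2/1
a_1 = 1: 3/1
a_2 = 2: 8/3
a_3 = 1: 11/4

11/4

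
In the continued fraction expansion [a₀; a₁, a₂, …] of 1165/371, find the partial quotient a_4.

3

1165 = 3·371 + 52, so a_0 = 3
371 = 7·52 + 7, so a_1 = 7
52 = 7·7 + 3, so a_2 = 7
7 = 2·3 + 1, so a_3 = 2
3 = 3·1 + 0, so a_4 = 3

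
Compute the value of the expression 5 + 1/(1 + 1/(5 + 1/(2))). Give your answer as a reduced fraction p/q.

76/13

a_0 = 5: 5/1
a_1 = 1: 6/1
a_2 = 5: 35/6
a_3 = 2: 76/13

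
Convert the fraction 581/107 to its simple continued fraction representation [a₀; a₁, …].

Repeatedly divide and take the remainder:
581 ÷ 107 → quotient 5, remainder 46
107 ÷ 46 → quotient 2, remainder 15
46 ÷ 15 → quotient 3, remainder 1
15 ÷ 1 → quotient 15, remainder 0

[5; 2, 3, 15]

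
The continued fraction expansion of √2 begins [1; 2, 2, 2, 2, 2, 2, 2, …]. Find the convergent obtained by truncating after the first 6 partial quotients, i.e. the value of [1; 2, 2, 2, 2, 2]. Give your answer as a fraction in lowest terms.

99/70

a_0 = 1: 1/1
a_1 = 2: 3/2
a_2 = 2: 7/5
a_3 = 2: 17/12
a_4 = 2: 41/29
a_5 = 2: 99/70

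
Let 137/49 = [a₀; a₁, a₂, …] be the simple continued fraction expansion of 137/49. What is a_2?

3

137 ÷ 49 → quotient 2, remainder 39
49 ÷ 39 → quotient 1, remainder 10
39 ÷ 10 → quotient 3, remainder 9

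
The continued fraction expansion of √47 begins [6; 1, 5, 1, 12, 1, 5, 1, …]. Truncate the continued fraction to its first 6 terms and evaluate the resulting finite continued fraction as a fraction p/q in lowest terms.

Start with 1.
12 + 1/(1/1) = 12 + 1/1 = 13/1
1 + 1/(13/1) = 1 + 1/13 = 14/13
5 + 1/(14/13) = 5 + 13/14 = 83/14
1 + 1/(83/14) = 1 + 14/83 = 97/83
6 + 1/(97/83) = 6 + 83/97 = 665/97

665/97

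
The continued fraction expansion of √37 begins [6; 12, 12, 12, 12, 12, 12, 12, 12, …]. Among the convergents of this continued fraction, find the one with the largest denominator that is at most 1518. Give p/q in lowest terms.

882/145

a_0 = 6: 6/1  (≤ bound)
a_1 = 12: 73/12  (≤ bound)
a_2 = 12: 882/145  (≤ bound)
a_3 = 12: 10657/1752  (> 1518, stop)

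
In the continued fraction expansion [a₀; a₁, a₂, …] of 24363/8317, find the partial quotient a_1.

1

⌊24363/8317⌋ = 2, remainder 7729
⌊8317/7729⌋ = 1, remainder 588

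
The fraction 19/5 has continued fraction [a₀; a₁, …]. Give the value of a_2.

4

Apply division with remainder until the remainder is 0:
⌊19/5⌋ = 3, remainder 4
⌊5/4⌋ = 1, remainder 1
⌊4/1⌋ = 4, remainder 0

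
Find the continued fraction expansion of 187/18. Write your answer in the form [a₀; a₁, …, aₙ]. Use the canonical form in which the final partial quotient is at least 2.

Run the Euclidean algorithm, recording each quotient:
187 = 10·18 + 7, so a_0 = 10
18 = 2·7 + 4, so a_1 = 2
7 = 1·4 + 3, so a_2 = 1
4 = 1·3 + 1, so a_3 = 1
3 = 3·1 + 0, so a_4 = 3

[10; 2, 1, 1, 3]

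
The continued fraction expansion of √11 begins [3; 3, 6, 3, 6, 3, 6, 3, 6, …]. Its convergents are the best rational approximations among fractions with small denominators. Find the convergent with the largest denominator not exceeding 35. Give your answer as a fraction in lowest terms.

a_0 = 3: 3/1  (≤ bound)
a_1 = 3: 10/3  (≤ bound)
a_2 = 6: 63/19  (≤ bound)
a_3 = 3: 199/60  (> 35, stop)

63/19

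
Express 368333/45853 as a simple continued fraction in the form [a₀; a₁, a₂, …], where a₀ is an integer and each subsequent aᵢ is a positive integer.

Apply division with remainder until the remainder is 0:
368333 ÷ 45853 → quotient 8, remainder 1509
45853 ÷ 1509 → quotient 30, remainder 583
1509 ÷ 583 → quotient 2, remainder 343
583 ÷ 343 → quotient 1, remainder 240
343 ÷ 240 → quotient 1, remainder 103
240 ÷ 103 → quotient 2, remainder 34
103 ÷ 34 → quotient 3, remainder 1
34 ÷ 1 → quotient 34, remainder 0

[8; 30, 2, 1, 1, 2, 3, 34]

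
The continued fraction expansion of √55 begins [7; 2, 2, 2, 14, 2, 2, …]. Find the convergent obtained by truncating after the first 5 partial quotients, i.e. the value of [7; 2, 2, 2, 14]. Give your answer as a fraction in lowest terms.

1283/173

Compute successive convergents:
a_0 = 7: 7/1
a_1 = 2: 15/2
a_2 = 2: 37/5
a_3 = 2: 89/12
a_4 = 14: 1283/173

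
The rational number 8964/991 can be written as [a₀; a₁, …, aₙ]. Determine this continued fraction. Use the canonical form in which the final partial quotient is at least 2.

8964 ÷ 991 → quotient 9, remainder 45
991 ÷ 45 → quotient 22, remainder 1
45 ÷ 1 → quotient 45, remainder 0

[9; 22, 45]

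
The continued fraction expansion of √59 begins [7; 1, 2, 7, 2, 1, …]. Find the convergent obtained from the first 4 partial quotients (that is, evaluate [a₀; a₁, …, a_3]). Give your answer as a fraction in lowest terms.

169/22

Start with 7.
2 + 1/(7/1) = 2 + 1/7 = 15/7
1 + 1/(15/7) = 1 + 7/15 = 22/15
7 + 1/(22/15) = 7 + 15/22 = 169/22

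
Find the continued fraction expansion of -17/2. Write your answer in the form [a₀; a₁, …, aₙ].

⌊-17/2⌋ = -9, remainder 1
⌊2/1⌋ = 2, remainder 0

[-9; 2]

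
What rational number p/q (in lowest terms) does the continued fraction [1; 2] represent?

3/2

a_0 = 1: 1/1
a_1 = 2: 3/2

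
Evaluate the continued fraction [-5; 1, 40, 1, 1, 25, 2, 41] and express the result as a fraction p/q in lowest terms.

a_0 = -5: -5/1
a_1 = 1: -4/1
a_2 = 40: -165/41
a_3 = 1: -169/42
a_4 = 1: -334/83
a_5 = 25: -8519/2117
a_6 = 2: -17372/4317
a_7 = 41: -720771/179114

-720771/179114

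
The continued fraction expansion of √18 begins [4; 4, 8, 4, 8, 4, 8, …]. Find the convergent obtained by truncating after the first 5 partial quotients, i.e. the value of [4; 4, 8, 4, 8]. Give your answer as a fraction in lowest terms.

4756/1121

a_0 = 4: 4/1
a_1 = 4: 17/4
a_2 = 8: 140/33
a_3 = 4: 577/136
a_4 = 8: 4756/1121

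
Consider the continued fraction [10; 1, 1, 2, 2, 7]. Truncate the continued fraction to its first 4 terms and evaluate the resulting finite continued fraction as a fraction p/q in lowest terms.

53/5

Work from the innermost term outward:
Start with 2.
1 + 1/(2/1) = 1 + 1/2 = 3/2
1 + 1/(3/2) = 1 + 2/3 = 5/3
10 + 1/(5/3) = 10 + 3/5 = 53/5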